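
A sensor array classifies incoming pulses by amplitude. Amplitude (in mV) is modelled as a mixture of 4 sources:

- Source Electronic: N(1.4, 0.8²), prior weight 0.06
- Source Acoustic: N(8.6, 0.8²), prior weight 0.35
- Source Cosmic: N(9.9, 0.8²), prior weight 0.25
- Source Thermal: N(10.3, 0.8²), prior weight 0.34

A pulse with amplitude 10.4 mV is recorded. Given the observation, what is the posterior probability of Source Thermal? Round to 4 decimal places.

The responsibility of component k is P(Z=k) f_k(x) divided by Σ_j P(Z=j) f_j(x).
Component likelihoods at x = 10.4 mV:
  L_Electronic = 1.64105e-28
  L_Acoustic = 0.0396746
  L_Cosmic = 0.410201
  L_Thermal = 0.494797
Weight by the priors:
  P(Z=Electronic)·L_Electronic = 0.06 × 1.64105e-28 = 9.84631e-30
  P(Z=Acoustic)·L_Acoustic = 0.35 × 0.0396746 = 0.0138861
  P(Z=Cosmic)·L_Cosmic = 0.25 × 0.410201 = 0.10255
  P(Z=Thermal)·L_Thermal = 0.34 × 0.494797 = 0.168231
Normaliser: 9.84631e-30 + 0.0138861 + 0.10255 + 0.168231 = 0.284667
P(Source Thermal | the observation) ≈ 0.5910

0.5910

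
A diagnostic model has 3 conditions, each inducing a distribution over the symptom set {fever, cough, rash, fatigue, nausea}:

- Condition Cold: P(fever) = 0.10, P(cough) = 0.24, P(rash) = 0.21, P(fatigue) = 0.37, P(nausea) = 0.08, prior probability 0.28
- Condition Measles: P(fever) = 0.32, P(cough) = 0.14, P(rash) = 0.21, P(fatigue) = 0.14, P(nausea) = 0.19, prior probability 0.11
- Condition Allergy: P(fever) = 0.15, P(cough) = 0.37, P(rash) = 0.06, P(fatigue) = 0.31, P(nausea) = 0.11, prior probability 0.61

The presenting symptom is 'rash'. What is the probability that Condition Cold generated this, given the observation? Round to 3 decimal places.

0.496

By Bayes' theorem, P(k | x) = π_k f_k(x) / Σ_j π_j f_j(x).
Categorical probabilities:
  p_Cold = P(rash | comp) = 0.21
  p_Measles = P(rash | comp) = 0.21
  p_Allergy = P(rash | comp) = 0.06
Weight by the priors:
  π_Cold·p_Cold = 0.28 × 0.21 = 0.0588
  π_Measles·p_Measles = 0.11 × 0.21 = 0.0231
  π_Allergy·p_Allergy = 0.61 × 0.06 = 0.0366
Denominator: 0.0588 + 0.0231 + 0.0366 = 0.1185
P(Condition Cold | 'rash') ≈ 0.496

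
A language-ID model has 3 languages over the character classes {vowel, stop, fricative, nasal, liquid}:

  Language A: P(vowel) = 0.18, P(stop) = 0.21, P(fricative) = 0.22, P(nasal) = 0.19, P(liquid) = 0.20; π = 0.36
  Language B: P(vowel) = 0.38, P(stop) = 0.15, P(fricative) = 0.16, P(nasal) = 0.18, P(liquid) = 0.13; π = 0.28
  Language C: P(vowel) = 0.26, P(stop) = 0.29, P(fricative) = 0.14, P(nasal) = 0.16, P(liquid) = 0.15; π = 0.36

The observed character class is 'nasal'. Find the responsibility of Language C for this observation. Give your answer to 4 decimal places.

0.3265

Posterior ∝ prior × likelihood, so P(k | x) ∝ π_k f_k(x); normalise over all components.
Component likelihoods at x = 'nasal':
  p_A = P(nasal | comp) = 0.19
  p_B = P(nasal | comp) = 0.18
  p_C = P(nasal | comp) = 0.16
Unnormalised posteriors:
  π_A·p_A = 0.36 × 0.19 = 0.0684
  π_B·p_B = 0.28 × 0.18 = 0.0504
  π_C·p_C = 0.36 × 0.16 = 0.0576
Evidence: 0.0684 + 0.0504 + 0.0576 = 0.1764
P(Language C | 'nasal') = 0.0576 / 0.1764 ≈ 0.3265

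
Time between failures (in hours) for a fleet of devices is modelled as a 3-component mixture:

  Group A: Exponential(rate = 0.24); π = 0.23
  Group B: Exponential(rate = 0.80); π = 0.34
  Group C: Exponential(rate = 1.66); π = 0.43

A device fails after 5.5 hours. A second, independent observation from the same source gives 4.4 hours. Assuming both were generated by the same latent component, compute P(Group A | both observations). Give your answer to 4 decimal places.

0.9396

Posterior ∝ prior × likelihood, so P(k | x) ∝ P(Z=k) f_k(x); normalise over all components.
Since both observations come from the same component, the likelihood for component k is f_k(x₁)·f_k(x₂).
  p_A = [0.0641125] × [0.0834827] = 0.00535228
  p_B = [0.00982187] × [0.0236795] = 0.000232577
  p_C = [0.000179887] × [0.00111692] = 2.00919e-07
Weight by the priors:
  P(Z=A)·p_A = 0.23 × 0.00535228 = 0.00123102
  P(Z=B)·p_B = 0.34 × 0.000232577 = 7.90763e-05
  P(Z=C)·p_C = 0.43 × 2.00919e-07 = 8.63951e-08
Normaliser: 0.00123102 + 7.90763e-05 + 8.63951e-08 = 0.00131019
P(Group A | x) = 0.00123102 / 0.00131019 ≈ 0.9396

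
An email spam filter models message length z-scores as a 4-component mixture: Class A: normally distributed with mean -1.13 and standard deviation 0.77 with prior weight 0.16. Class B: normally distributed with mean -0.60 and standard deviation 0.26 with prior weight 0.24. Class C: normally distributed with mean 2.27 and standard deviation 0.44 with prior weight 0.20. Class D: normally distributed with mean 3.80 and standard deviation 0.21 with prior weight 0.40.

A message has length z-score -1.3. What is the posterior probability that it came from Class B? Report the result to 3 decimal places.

Posterior ∝ prior × likelihood, so P(k | x) ∝ π_k f_k(x); normalise over all components.
Evaluate each component's likelihood at the observed value:
  f_A = (1/(0.77·√(2π)))·exp(−(-1.3−-1.13)²/(2·0.77²)) = 0.518107·exp(-0.02437) = 0.505632
  f_B = (1/(0.26·√(2π)))·exp(−(-1.3−-0.60)²/(2·0.26²)) = 1.534393·exp(-3.62426) = 0.0409205
  f_C = (1/(0.44·√(2π)))·exp(−(-1.3−2.27)²/(2·0.44²)) = 0.906687·exp(-32.91555) = 4.59639e-15
  f_D = (1/(0.21·√(2π)))·exp(−(-1.3−3.80)²/(2·0.21²)) = 1.899725·exp(-294.89796) = 1.60744e-128
Prior × likelihood for each component:
  π_A·f_A = 0.16 × 0.505632 = 0.0809012
  π_B·f_B = 0.24 × 0.0409205 = 0.00982091
  π_C·f_C = 0.20 × 4.59639e-15 = 9.19278e-16
  π_D·f_D = 0.40 × 1.60744e-128 = 6.42975e-129
Evidence: 0.0809012 + 0.00982091 + 9.19278e-16 + 6.42975e-129 = 0.0907221
P(Class B | -1.3) = 0.00982091 / 0.0907221 ≈ 0.108

0.108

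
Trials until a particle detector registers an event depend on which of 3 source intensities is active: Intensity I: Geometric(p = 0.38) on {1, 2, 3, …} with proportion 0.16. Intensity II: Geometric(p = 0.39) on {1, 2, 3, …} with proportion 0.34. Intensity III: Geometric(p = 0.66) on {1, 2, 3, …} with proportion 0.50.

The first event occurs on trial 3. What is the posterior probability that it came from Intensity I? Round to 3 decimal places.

Apply Bayes' rule: the posterior for each component is proportional to its prior times its likelihood at x.
Geometric probabilities:
  p_I = 0.146072
  p_II = 0.145119
  p_III = 0.076296
Prior × likelihood for each component:
  P(Z=I)·p_I = 0.16 × 0.146072 = 0.0233715
  P(Z=II)·p_II = 0.34 × 0.145119 = 0.0493405
  P(Z=III)·p_III = 0.50 × 0.076296 = 0.038148
Denominator: 0.0233715 + 0.0493405 + 0.038148 = 0.11086
P(Intensity I | x) = 0.0233715 / 0.11086 ≈ 0.211

0.211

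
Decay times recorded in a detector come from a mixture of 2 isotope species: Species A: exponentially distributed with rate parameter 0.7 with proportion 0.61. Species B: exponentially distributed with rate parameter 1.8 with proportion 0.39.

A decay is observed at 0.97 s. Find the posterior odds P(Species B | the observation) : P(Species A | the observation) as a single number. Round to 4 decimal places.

0.5656

Since P(k|x) ∝ P(Z=k) f_k(x), the posterior odds are P(Z=i) f_i(x) / (P(Z=j) f_j(x)).
Component likelihoods at x = 0.97 s:
  L_A = 0.354987
  L_B = 0.314047
Odds = (0.39/0.61) × (0.314047/0.354987) = 0.639344 × 0.884672 ≈ 0.5656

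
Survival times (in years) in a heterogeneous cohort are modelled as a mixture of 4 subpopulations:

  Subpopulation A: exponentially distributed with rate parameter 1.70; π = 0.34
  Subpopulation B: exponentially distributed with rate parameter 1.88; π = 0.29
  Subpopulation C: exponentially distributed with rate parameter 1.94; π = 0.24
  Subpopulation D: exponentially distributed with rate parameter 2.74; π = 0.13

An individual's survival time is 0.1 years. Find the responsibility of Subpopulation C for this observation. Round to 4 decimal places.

Posterior ∝ prior × likelihood, so P(k | x) ∝ π_k f_k(x); normalise over all components.
Component likelihoods at x = 0.1 years:
  f_A = 1.70·e^(−1.70·0.1) = 1.70·e^(−0.1700) = 1.43423
  f_B = 1.88·e^(−1.88·0.1) = 1.88·e^(−0.1880) = 1.5578
  f_C = 1.94·e^(−1.94·0.1) = 1.94·e^(−0.1940) = 1.5979
  f_D = 2.74·e^(−2.74·0.1) = 2.74·e^(−0.2740) = 2.08331
Unnormalised posteriors:
  π_A·f_A = 0.34 × 1.43423 = 0.487638
  π_B·f_B = 0.29 × 1.5578 = 0.451761
  π_C·f_C = 0.24 × 1.5979 = 0.383495
  π_D·f_D = 0.13 × 2.08331 = 0.27083
Denominator: 0.487638 + 0.451761 + 0.383495 + 0.27083 = 1.59372
Responsibility of Subpopulation C: 0.383495 / 1.59372 ≈ 0.2406

0.2406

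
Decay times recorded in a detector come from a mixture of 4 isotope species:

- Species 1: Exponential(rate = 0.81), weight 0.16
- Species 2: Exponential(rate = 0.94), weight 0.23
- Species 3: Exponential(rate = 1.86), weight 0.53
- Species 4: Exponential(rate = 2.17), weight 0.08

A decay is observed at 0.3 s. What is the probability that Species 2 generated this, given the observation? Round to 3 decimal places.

0.177

Posterior ∝ prior × likelihood, so P(k | x) ∝ π_k f_k(x); normalise over all components.
Exponential densities:
  L_1 = 0.81·e^(−0.81·0.3) = 0.81·e^(−0.2430) = 0.63526
  L_2 = 0.94·e^(−0.94·0.3) = 0.94·e^(−0.2820) = 0.709017
  L_3 = 1.86·e^(−1.86·0.3) = 1.86·e^(−0.5580) = 1.06458
  L_4 = 2.17·e^(−2.17·0.3) = 2.17·e^(−0.6510) = 1.13171
Unnormalised posteriors:
  π_1·L_1 = 0.16 × 0.63526 = 0.101642
  π_2·L_2 = 0.23 × 0.709017 = 0.163074
  π_3·L_3 = 0.53 × 1.06458 = 0.564225
  π_4·L_4 = 0.08 × 1.13171 = 0.0905366
Marginal: 0.101642 + 0.163074 + 0.564225 + 0.0905366 = 0.919477
P(Species 2 | 0.3 s) = 0.163074 / 0.919477 ≈ 0.177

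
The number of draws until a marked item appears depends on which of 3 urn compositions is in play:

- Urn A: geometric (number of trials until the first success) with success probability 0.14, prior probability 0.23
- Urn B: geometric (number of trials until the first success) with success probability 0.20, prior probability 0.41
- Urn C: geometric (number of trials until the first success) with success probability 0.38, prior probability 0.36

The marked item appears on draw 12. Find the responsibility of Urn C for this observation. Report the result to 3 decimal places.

The responsibility of component k is w_k f_k(x) divided by Σ_j w_j f_j(x).
Geometric probabilities:
  p_A = 0.14·(1−0.14)^11 = 0.14·0.190319 = 0.0266447
  p_B = 0.20·(1−0.20)^11 = 0.20·0.0858993 = 0.0171799
  p_C = 0.38·(1−0.38)^11 = 0.38·0.00520366 = 0.00197739
Prior × likelihood for each component:
  w_A·p_A = 0.23 × 0.0266447 = 0.00612828
  w_B·p_B = 0.41 × 0.0171799 = 0.00704375
  w_C·p_C = 0.36 × 0.00197739 = 0.00071186
Sum: 0.00612828 + 0.00704375 + 0.00071186 = 0.0138839
P(Urn C | the observation) ≈ 0.051

0.051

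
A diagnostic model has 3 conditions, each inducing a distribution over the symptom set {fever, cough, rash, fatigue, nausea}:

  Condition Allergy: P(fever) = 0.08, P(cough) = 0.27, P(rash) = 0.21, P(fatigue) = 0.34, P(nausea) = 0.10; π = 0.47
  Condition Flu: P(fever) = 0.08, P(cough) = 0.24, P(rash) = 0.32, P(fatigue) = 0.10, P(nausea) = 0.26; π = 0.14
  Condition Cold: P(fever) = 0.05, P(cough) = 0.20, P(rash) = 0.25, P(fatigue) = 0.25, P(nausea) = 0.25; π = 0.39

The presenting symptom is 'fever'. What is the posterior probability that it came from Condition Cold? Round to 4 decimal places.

0.2855

P(component k | x) = P(Z=k)·f_k(x) / marginal(x), where marginal(x) = Σ_j P(Z=j)·f_j(x).
Categorical probabilities:
  L_Allergy = P(fever | comp) = 0.08
  L_Flu = P(fever | comp) = 0.08
  L_Cold = P(fever | comp) = 0.05
Multiply by the mixture weights:
  P(Z=Allergy)·L_Allergy = 0.47 × 0.08 = 0.0376
  P(Z=Flu)·L_Flu = 0.14 × 0.08 = 0.0112
  P(Z=Cold)·L_Cold = 0.39 × 0.05 = 0.0195
Denominator: 0.0376 + 0.0112 + 0.0195 = 0.0683
So the posterior for Condition Cold is 0.0195 / 0.0683 ≈ 0.2855.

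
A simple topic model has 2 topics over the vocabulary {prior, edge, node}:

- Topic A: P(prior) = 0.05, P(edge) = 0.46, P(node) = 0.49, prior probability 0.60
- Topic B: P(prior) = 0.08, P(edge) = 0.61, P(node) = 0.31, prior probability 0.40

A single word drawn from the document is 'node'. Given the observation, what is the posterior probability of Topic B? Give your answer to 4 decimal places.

0.2967

By Bayes' theorem, P(k | x) = π_k f_k(x) / Σ_j π_j f_j(x).
Evaluate each component's likelihood at the observed value:
  p_A = 0.49
  p_B = 0.31
Unnormalised posteriors:
  π_A·p_A = 0.60 × 0.49 = 0.294
  π_B·p_B = 0.40 × 0.31 = 0.124
Sum: 0.294 + 0.124 = 0.418
P(Topic B | the observation) ≈ 0.2967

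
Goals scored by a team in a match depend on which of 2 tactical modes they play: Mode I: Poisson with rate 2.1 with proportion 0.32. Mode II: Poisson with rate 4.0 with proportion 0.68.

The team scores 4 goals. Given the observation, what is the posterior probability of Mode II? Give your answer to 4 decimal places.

0.8071

Posterior ∝ prior × likelihood, so P(k | x) ∝ w_k f_k(x); normalise over all components.
Evaluate each component's likelihood at the observed value:
  p_I = 0.099231
  p_II = 0.195367
Unnormalised posteriors:
  w_I·p_I = 0.32 × 0.099231 = 0.0317539
  w_II·p_II = 0.68 × 0.195367 = 0.132849
Denominator: 0.0317539 + 0.132849 = 0.164603
So the posterior for Mode II is 0.132849 / 0.164603 ≈ 0.8071.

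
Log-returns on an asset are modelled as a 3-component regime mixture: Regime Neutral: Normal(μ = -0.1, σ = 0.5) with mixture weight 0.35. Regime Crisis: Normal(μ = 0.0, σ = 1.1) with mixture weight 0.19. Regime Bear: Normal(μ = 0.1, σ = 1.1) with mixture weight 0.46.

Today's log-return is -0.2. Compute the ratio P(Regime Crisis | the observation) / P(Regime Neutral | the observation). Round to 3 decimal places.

0.248

The posterior odds equal the prior odds times the likelihood ratio: (w_i/w_j)·(f_i(x)/f_j(x)).
Evaluate each component's likelihood at the observed value:
  f_Neutral = 0.782085
  f_Crisis = 0.356729
  f_Bear = 0.349435
Posterior odds = (w_Crisis·f_Crisis) / (w_Neutral·f_Neutral) = (0.19·0.356729) / (0.35·0.782085) = 0.0677786 / 0.27373 ≈ 0.248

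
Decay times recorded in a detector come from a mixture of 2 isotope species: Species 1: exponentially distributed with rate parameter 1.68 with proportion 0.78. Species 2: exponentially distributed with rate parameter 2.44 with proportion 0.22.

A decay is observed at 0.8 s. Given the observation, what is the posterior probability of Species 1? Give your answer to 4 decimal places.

0.8176

Posterior ∝ prior × likelihood, so P(k | x) ∝ π_k f_k(x); normalise over all components.
Component likelihoods at x = 0.8 s:
  f_1 = 0.438145
  f_2 = 0.346455
Prior × likelihood for each component:
  π_1·f_1 = 0.78 × 0.438145 = 0.341753
  π_2·f_2 = 0.22 × 0.346455 = 0.0762201
Marginal: 0.341753 + 0.0762201 = 0.417973
P(Species 1 | data) ≈ 0.8176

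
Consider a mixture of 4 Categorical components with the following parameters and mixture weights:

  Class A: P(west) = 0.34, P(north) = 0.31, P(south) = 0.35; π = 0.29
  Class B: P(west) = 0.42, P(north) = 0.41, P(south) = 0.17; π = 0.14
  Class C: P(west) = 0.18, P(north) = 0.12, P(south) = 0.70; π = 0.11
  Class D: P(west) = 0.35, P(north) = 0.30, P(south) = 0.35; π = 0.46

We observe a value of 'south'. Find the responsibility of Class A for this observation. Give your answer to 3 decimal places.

0.279

Posterior ∝ prior × likelihood, so P(k | x) ∝ w_k f_k(x); normalise over all components.
Component likelihoods at x = 'south':
  L_A = 0.35
  L_B = 0.17
  L_C = 0.7
  L_D = 0.35
Unnormalised posteriors:
  w_A·L_A = 0.29 × 0.35 = 0.1015
  w_B·L_B = 0.14 × 0.17 = 0.0238
  w_C·L_C = 0.11 × 0.7 = 0.077
  w_D·L_D = 0.46 × 0.35 = 0.161
Marginal: 0.1015 + 0.0238 + 0.077 + 0.161 = 0.3633
P(Class A | x) ≈ 0.279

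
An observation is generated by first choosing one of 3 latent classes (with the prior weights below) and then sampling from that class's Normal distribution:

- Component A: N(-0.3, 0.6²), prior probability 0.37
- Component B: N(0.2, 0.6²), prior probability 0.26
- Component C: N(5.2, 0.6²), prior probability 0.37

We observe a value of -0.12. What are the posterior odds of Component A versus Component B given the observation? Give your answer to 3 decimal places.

1.568

Since P(k|x) ∝ π_k f_k(x), the posterior odds are π_i f_i(x) / (π_j f_j(x)).
Normal densities:
  f_A = 0.635646
  f_B = 0.576756
  f_C = 5.638e-18
0.235189 / 0.149957 ≈ 1.568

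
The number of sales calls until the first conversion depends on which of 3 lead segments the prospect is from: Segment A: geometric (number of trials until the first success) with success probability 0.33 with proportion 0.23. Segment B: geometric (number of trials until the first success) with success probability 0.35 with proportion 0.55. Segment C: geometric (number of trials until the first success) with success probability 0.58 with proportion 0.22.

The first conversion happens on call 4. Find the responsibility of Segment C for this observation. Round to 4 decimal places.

Posterior ∝ prior × likelihood, so P(k | x) ∝ π_k f_k(x); normalise over all components.
Evaluate each component's likelihood at the observed value:
  f_A = 0.33·(1−0.33)^3 = 0.33·0.300763 = 0.0992518
  f_B = 0.35·(1−0.35)^3 = 0.35·0.274625 = 0.0961188
  f_C = 0.58·(1−0.58)^3 = 0.58·0.074088 = 0.042971
Prior × likelihood for each component:
  π_A·f_A = 0.23 × 0.0992518 = 0.0228279
  π_B·f_B = 0.55 × 0.0961188 = 0.0528653
  π_C·f_C = 0.22 × 0.042971 = 0.00945363
Marginal: 0.0228279 + 0.0528653 + 0.00945363 = 0.0851469
Responsibility of Segment C: 0.00945363 / 0.0851469 ≈ 0.1110

0.1110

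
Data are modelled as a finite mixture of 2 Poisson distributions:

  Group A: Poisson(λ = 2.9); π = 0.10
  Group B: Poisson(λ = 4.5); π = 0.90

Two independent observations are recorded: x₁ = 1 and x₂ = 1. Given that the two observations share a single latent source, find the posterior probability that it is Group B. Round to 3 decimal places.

The responsibility of component k is π_k f_k(x) divided by Σ_j π_j f_j(x).
Since both observations come from the same component, the likelihood for component k is f_k(x₁)·f_k(x₂).
  p_A = [e^(−2.9)·2.9^1/1! = 0.159567] × [0.159567] = 0.0254617
  p_B = [e^(−4.5)·4.5^1/1! = 0.0499905] × [0.0499905] = 0.00249905
Unnormalised posteriors:
  π_A·p_A = 0.10 × 0.0254617 = 0.00254617
  π_B·p_B = 0.90 × 0.00249905 = 0.00224914
Denominator: 0.00254617 + 0.00224914 = 0.00479532
P(Group B | x₁, x₂) ≈ 0.469

0.469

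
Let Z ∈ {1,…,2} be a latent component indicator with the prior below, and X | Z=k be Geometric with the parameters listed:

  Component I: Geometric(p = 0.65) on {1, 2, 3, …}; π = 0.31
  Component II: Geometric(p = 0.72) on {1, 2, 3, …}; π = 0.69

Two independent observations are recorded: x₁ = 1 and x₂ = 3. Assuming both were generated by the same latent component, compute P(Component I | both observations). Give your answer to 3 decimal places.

0.364

The responsibility of component k is w_k f_k(x) divided by Σ_j w_j f_j(x).
Since both observations come from the same component, the likelihood for component k is f_k(x₁)·f_k(x₂).
  p_I = [0.65·(1−0.65)^0 = 0.65·1 = 0.65] × [0.079625] = 0.0517562
  p_II = [0.72·(1−0.72)^0 = 0.72·1 = 0.72] × [0.056448] = 0.0406426
Weight by the priors:
  w_I·p_I = 0.31 × 0.0517562 = 0.0160444
  w_II·p_II = 0.69 × 0.0406426 = 0.0280434
Sum: 0.0160444 + 0.0280434 = 0.0440878
So the posterior for Component I is 0.0160444 / 0.0440878 ≈ 0.364.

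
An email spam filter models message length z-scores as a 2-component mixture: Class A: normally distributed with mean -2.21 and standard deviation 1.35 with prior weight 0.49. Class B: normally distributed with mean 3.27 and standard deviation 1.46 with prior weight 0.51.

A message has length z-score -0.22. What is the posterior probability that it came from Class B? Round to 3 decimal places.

Posterior ∝ prior × likelihood, so P(k | x) ∝ w_k f_k(x); normalise over all components.
Component likelihoods at x = -0.22:
  L_A = 0.0997099
  L_B = 0.0156951
Multiply by the mixture weights:
  w_A·L_A = 0.49 × 0.0997099 = 0.0488579
  w_B·L_B = 0.51 × 0.0156951 = 0.0080045
Denominator: 0.0488579 + 0.0080045 = 0.0568623
Responsibility of Class B: 0.0080045 / 0.0568623 ≈ 0.141

0.141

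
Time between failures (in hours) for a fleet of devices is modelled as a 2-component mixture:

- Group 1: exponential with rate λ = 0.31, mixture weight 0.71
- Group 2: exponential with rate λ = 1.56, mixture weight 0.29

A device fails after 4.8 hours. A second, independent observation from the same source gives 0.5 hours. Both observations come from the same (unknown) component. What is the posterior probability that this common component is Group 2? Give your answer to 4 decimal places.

Apply Bayes' rule: the posterior for each component is proportional to its prior times its likelihood at x.
Since both observations come from the same component, the likelihood for component k is f_k(x₁)·f_k(x₂).
  f_1 = [0.0700054] × [0.265489] = 0.0185856
  f_2 = [0.000873228] × [0.715113] = 0.000624457
Prior × likelihood for each component:
  π_1·f_1 = 0.71 × 0.0185856 = 0.0131958
  π_2·f_2 = 0.29 × 0.000624457 = 0.000181092
Denominator: 0.0131958 + 0.000181092 = 0.0133769
So the posterior for Group 2 is 0.000181092 / 0.0133769 ≈ 0.0135.

0.0135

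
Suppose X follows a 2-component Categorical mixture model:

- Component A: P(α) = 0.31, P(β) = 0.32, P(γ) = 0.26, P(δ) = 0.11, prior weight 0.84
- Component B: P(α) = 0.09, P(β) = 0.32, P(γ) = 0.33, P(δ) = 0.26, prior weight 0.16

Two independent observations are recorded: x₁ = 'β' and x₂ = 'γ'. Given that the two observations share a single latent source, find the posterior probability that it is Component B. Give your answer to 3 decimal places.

0.195

The responsibility of component k is π_k f_k(x) divided by Σ_j π_j f_j(x).
Since both observations come from the same component, the likelihood for component k is f_k(x₁)·f_k(x₂).
  p_A = [0.32] × [0.26] = 0.0832
  p_B = [0.32] × [0.33] = 0.1056
Unnormalised posteriors:
  π_A·p_A = 0.84 × 0.0832 = 0.069888
  π_B·p_B = 0.16 × 0.1056 = 0.016896
Evidence: 0.069888 + 0.016896 = 0.086784
So the posterior for Component B is 0.016896 / 0.086784 ≈ 0.195.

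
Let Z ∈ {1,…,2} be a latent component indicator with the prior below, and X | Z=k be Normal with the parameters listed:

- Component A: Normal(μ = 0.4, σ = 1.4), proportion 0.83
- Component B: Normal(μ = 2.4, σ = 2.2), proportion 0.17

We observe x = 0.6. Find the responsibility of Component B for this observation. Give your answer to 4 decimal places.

The responsibility of component k is w_k f_k(x) divided by Σ_j w_j f_j(x).
Component likelihoods at x = 0.6:
  L_A = (1/(1.4·√(2π)))·exp(−(0.6−0.4)²/(2·1.4²)) = 0.284959·exp(-0.01020) = 0.282066
  L_B = (1/(2.2·√(2π)))·exp(−(0.6−2.4)²/(2·2.2²)) = 0.181337·exp(-0.33471) = 0.129755
Prior × likelihood for each component:
  w_A·L_A = 0.83 × 0.282066 = 0.234115
  w_B·L_B = 0.17 × 0.129755 = 0.0220584
Normaliser: 0.234115 + 0.0220584 = 0.256173
So the posterior for Component B is 0.0220584 / 0.256173 ≈ 0.0861.

0.0861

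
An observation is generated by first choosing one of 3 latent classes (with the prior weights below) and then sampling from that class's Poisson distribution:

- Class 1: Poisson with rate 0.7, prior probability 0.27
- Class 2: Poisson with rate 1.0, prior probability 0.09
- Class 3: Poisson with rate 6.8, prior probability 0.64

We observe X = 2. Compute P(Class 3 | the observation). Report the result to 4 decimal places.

0.2501

Apply Bayes' rule: the posterior for each component is proportional to its prior times its likelihood at x.
Component likelihoods at x = 2:
  f_1 = 0.121663
  f_2 = 0.18394
  f_3 = 0.0257505
Prior × likelihood for each component:
  P(Z=1)·f_1 = 0.27 × 0.121663 = 0.0328491
  P(Z=2)·f_2 = 0.09 × 0.18394 = 0.0165546
  P(Z=3)·f_3 = 0.64 × 0.0257505 = 0.0164803
Evidence: 0.0328491 + 0.0165546 + 0.0164803 = 0.065884
P(Class 3 | x) = 0.0164803 / 0.065884 ≈ 0.2501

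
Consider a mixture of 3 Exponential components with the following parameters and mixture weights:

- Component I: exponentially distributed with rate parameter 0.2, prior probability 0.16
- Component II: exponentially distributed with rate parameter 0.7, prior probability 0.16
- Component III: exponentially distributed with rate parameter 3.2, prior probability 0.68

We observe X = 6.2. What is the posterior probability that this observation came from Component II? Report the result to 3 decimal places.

0.136

The responsibility of component k is π_k f_k(x) divided by Σ_j π_j f_j(x).
Exponential densities:
  p_I = 0.2·e^(−0.2·6.2) = 0.2·e^(−1.2400) = 0.0578768
  p_II = 0.7·e^(−0.7·6.2) = 0.7·e^(−4.3400) = 0.00912557
  p_III = 3.2·e^(−3.2·6.2) = 3.2·e^(−19.8400) = 7.74012e-09
Weight by the priors:
  π_I·p_I = 0.16 × 0.0578768 = 0.00926029
  π_II·p_II = 0.16 × 0.00912557 = 0.00146009
  π_III·p_III = 0.68 × 7.74012e-09 = 5.26328e-09
Marginal: 0.00926029 + 0.00146009 + 5.26328e-09 = 0.0107204
Responsibility of Component II: 0.00146009 / 0.0107204 ≈ 0.136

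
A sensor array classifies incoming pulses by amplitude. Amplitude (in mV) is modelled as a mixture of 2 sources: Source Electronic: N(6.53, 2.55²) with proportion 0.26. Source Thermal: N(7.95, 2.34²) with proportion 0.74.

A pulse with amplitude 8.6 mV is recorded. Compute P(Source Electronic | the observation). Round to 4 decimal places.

0.1942

P(component k | x) = P(Z=k)·f_k(x) / marginal(x), where marginal(x) = Σ_j P(Z=j)·f_j(x).
Component likelihoods at x = 8.6 mV:
  f_Electronic = (1/(2.55·√(2π)))·exp(−(8.6−6.53)²/(2·2.55²)) = 0.156448·exp(-0.32948) = 0.112533
  f_Thermal = (1/(2.34·√(2π)))·exp(−(8.6−7.95)²/(2·2.34²)) = 0.170488·exp(-0.03858) = 0.164036
Unnormalised posteriors:
  P(Z=Electronic)·f_Electronic = 0.26 × 0.112533 = 0.0292585
  P(Z=Thermal)·f_Thermal = 0.74 × 0.164036 = 0.121387
Marginal: 0.0292585 + 0.121387 = 0.150645
P(Source Electronic | 8.6 mV) = 0.0292585 / 0.150645 ≈ 0.1942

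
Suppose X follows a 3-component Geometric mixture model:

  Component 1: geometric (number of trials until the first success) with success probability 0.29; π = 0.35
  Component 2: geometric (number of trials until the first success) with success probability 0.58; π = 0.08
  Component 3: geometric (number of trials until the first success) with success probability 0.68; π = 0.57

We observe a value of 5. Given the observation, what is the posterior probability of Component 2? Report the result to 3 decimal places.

P(component k | x) = π_k·f_k(x) / marginal(x), where marginal(x) = Σ_j π_j·f_j(x).
Geometric probabilities:
  L_1 = 0.0736939
  L_2 = 0.0180478
  L_3 = 0.00713032
Multiply by the mixture weights:
  π_1·L_1 = 0.35 × 0.0736939 = 0.0257929
  π_2·L_2 = 0.08 × 0.0180478 = 0.00144383
  π_3·L_3 = 0.57 × 0.00713032 = 0.00406428
Marginal: 0.0257929 + 0.00144383 + 0.00406428 = 0.031301
Responsibility of Component 2: 0.00144383 / 0.031301 ≈ 0.046

0.046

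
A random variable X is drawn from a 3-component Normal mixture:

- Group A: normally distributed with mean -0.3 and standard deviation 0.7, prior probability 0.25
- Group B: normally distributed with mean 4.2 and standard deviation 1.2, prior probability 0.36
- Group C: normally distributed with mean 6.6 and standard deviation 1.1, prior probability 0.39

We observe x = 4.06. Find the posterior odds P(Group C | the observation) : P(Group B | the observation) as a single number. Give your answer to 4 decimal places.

Since P(k|x) ∝ π_k f_k(x), the posterior odds are π_i f_i(x) / (π_j f_j(x)).
Evaluate each component's likelihood at the observed value:
  f_A = (1/(0.7·√(2π)))·exp(−(4.06−-0.3)²/(2·0.7²)) = 0.569918·exp(-19.39755) = 2.14567e-09
  f_B = (1/(1.2·√(2π)))·exp(−(4.06−4.2)²/(2·1.2²)) = 0.332452·exp(-0.00681) = 0.330197
  f_C = (1/(1.1·√(2π)))·exp(−(4.06−6.6)²/(2·1.1²)) = 0.362675·exp(-2.66595) = 0.025218
Posterior odds = (π_C·f_C) / (π_B·f_B) = (0.39·0.025218) / (0.36·0.330197) = 0.009835 / 0.118871 ≈ 0.0827

0.0827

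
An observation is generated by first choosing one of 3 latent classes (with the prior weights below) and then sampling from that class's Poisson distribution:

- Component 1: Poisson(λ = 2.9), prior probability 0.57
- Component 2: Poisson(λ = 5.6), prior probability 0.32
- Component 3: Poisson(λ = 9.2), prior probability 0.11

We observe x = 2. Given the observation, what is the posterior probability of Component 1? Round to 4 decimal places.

0.8739

Apply Bayes' rule: the posterior for each component is proportional to its prior times its likelihood at x.
Component likelihoods at x = 2:
  p_1 = e^(−2.9)·2.9^2/2! = 0.231373
  p_2 = e^(−5.6)·5.6^2/2! = 0.0579825
  p_3 = e^(−9.2)·9.2^2/2! = 0.00427599
Unnormalised posteriors:
  P(Z=1)·p_1 = 0.57 × 0.231373 = 0.131882
  P(Z=2)·p_2 = 0.32 × 0.0579825 = 0.0185544
  P(Z=3)·p_3 = 0.11 × 0.00427599 = 0.000470359
Sum: 0.131882 + 0.0185544 + 0.000470359 = 0.150907
P(Component 1 | the observation) ≈ 0.8739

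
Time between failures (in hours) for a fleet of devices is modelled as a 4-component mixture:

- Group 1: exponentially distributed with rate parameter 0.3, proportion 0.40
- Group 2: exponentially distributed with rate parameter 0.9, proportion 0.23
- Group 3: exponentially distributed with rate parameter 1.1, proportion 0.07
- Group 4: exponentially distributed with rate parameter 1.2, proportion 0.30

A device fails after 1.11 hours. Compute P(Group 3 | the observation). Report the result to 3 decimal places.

Posterior ∝ prior × likelihood, so P(k | x) ∝ w_k f_k(x); normalise over all components.
Evaluate each component's likelihood at the observed value:
  f_1 = 0.215031
  f_2 = 0.331423
  f_3 = 0.324429
  f_4 = 0.316739
Unnormalised posteriors:
  w_1·f_1 = 0.40 × 0.215031 = 0.0860124
  w_2·f_2 = 0.23 × 0.331423 = 0.0762272
  w_3·f_3 = 0.07 × 0.324429 = 0.02271
  w_4·f_4 = 0.30 × 0.316739 = 0.0950216
Marginal: 0.0860124 + 0.0762272 + 0.02271 + 0.0950216 = 0.279971
P(Group 3 | the observation) ≈ 0.081

0.081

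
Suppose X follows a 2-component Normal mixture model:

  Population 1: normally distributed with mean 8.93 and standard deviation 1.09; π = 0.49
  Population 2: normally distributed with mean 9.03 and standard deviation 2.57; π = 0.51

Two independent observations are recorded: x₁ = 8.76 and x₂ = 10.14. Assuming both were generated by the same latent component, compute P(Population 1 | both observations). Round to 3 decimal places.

The responsibility of component k is P(Z=k) f_k(x) divided by Σ_j P(Z=j) f_j(x).
Since both observations come from the same component, the likelihood for component k is f_k(x₁)·f_k(x₂).
  f_1 = [(1/(1.09·√(2π)))·exp(−(8.76−8.93)²/(2·1.09²)) = 0.366002·exp(-0.01216) = 0.361578] × [0.197648] = 0.0714651
  f_2 = [(1/(2.57·√(2π)))·exp(−(8.76−9.03)²/(2·2.57²)) = 0.155230·exp(-0.00552) = 0.154376] × [0.141407] = 0.0218298
Unnormalised posteriors:
  P(Z=1)·f_1 = 0.49 × 0.0714651 = 0.0350179
  P(Z=2)·f_2 = 0.51 × 0.0218298 = 0.0111332
Sum: 0.0350179 + 0.0111332 = 0.0461511
P(Population 1 | x₁, x₂) = 0.0350179 / 0.0461511 ≈ 0.759

0.759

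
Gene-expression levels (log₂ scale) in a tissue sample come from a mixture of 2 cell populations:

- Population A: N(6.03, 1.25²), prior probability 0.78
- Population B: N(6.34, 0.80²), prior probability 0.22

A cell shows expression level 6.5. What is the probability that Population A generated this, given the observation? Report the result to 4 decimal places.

0.6832

Apply Bayes' rule: the posterior for each component is proportional to its prior times its likelihood at x.
Normal densities:
  L_A = (1/(1.25·√(2π)))·exp(−(6.5−6.03)²/(2·1.25²)) = 0.319154·exp(-0.07069) = 0.297372
  L_B = (1/(0.80·√(2π)))·exp(−(6.5−6.34)²/(2·0.80²)) = 0.498678·exp(-0.02000) = 0.488803
Multiply by the mixture weights:
  w_A·L_A = 0.78 × 0.297372 = 0.23195
  w_B·L_B = 0.22 × 0.488803 = 0.107537
Marginal: 0.23195 + 0.107537 = 0.339487
Responsibility of Population A: 0.23195 / 0.339487 ≈ 0.6832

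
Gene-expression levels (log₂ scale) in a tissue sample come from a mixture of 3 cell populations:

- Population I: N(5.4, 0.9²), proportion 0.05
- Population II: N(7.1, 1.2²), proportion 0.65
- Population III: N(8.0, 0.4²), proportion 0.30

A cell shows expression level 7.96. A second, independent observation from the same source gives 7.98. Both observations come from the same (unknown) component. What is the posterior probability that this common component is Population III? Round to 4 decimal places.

P(component k | x) = w_k·f_k(x) / marginal(x), where marginal(x) = Σ_j w_j·f_j(x).
Since both observations come from the same component, the likelihood for component k is f_k(x₁)·f_k(x₂).
  f_I = [0.00775816] × [0.00728115] = 5.64883e-05
  f_II = [0.257158] × [0.254069] = 0.0653358
  f_III = [0.992381] × [0.99611] = 0.988521
Multiply by the mixture weights:
  w_I·f_I = 0.05 × 5.64883e-05 = 2.82441e-06
  w_II·f_II = 0.65 × 0.0653358 = 0.0424683
  w_III·f_III = 0.30 × 0.988521 = 0.296556
Marginal: 2.82441e-06 + 0.0424683 + 0.296556 = 0.339027
P(Population III | x₁, x₂) = 0.296556 / 0.339027 ≈ 0.8747

0.8747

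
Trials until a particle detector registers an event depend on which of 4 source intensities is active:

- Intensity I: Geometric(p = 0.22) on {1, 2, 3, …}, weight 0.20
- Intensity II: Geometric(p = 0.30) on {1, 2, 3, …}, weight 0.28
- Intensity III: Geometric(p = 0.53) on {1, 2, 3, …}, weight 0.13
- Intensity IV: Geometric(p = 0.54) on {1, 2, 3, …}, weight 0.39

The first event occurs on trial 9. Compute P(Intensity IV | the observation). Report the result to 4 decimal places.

0.0369

Posterior ∝ prior × likelihood, so P(k | x) ∝ w_k f_k(x); normalise over all components.
Geometric probabilities:
  L_I = 0.22·(1−0.22)^8 = 0.22·0.137011 = 0.0301425
  L_II = 0.30·(1−0.30)^8 = 0.30·0.057648 = 0.0172944
  L_III = 0.53·(1−0.53)^8 = 0.53·0.00238113 = 0.001262
  L_IV = 0.54·(1−0.54)^8 = 0.54·0.00200476 = 0.00108257
Multiply by the mixture weights:
  w_I·L_I = 0.20 × 0.0301425 = 0.0060285
  w_II·L_II = 0.28 × 0.0172944 = 0.00484243
  w_III·L_III = 0.13 × 0.001262 = 0.00016406
  w_IV·L_IV = 0.39 × 0.00108257 = 0.000422203
Denominator: 0.0060285 + 0.00484243 + 0.00016406 + 0.000422203 = 0.0114572
P(Intensity IV | 9) = 0.000422203 / 0.0114572 ≈ 0.0369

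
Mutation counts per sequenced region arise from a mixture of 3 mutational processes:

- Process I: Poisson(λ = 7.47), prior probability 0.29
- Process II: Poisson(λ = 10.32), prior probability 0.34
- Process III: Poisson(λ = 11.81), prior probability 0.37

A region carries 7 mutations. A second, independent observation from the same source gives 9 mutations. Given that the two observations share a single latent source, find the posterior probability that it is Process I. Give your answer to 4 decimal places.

0.4948

Apply Bayes' rule: the posterior for each component is proportional to its prior times its likelihood at x.
Since both observations come from the same component, the likelihood for component k is f_k(x₁)·f_k(x₂).
  f_I = [e^(−7.47)·7.47^7/7! = 0.146769] × [0.113748] = 0.0166946
  f_II = [e^(−10.32)·10.32^7/7! = 0.0815471] × [0.120624] = 0.00983657
  f_III = [e^(−11.81)·11.81^7/7! = 0.047239] × [0.0915099] = 0.00432284
Prior × likelihood for each component:
  π_I·f_I = 0.29 × 0.0166946 = 0.00484144
  π_II·f_II = 0.34 × 0.00983657 = 0.00334443
  π_III·f_III = 0.37 × 0.00432284 = 0.00159945
Normaliser: 0.00484144 + 0.00334443 + 0.00159945 = 0.00978532
P(Process I | x₁,x₂) ≈ 0.4948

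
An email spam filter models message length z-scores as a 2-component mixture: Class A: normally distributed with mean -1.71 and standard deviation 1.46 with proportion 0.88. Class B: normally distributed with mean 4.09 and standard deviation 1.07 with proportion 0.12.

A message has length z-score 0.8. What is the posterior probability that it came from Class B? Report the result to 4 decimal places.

P(component k | x) = π_k·f_k(x) / marginal(x), where marginal(x) = Σ_j π_j·f_j(x).
Normal densities:
  L_A = 0.0623394
  L_B = 0.00330047
Weight by the priors:
  π_A·L_A = 0.88 × 0.0623394 = 0.0548587
  π_B·L_B = 0.12 × 0.00330047 = 0.000396056
Denominator: 0.0548587 + 0.000396056 = 0.0552547
So the posterior for Class B is 0.000396056 / 0.0552547 ≈ 0.0072.

0.0072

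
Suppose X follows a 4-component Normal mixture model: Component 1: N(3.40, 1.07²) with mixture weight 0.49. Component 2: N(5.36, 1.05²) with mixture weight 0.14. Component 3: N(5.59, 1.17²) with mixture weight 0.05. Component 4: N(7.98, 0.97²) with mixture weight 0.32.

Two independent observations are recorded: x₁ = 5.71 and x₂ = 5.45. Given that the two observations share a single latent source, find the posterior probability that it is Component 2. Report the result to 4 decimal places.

Apply Bayes' rule: the posterior for each component is proportional to its prior times its likelihood at x.
Since both observations come from the same component, the likelihood for component k is f_k(x₁)·f_k(x₂).
  L_1 = [(1/(1.07·√(2π)))·exp(−(5.71−3.40)²/(2·1.07²)) = 0.372843·exp(-2.33038) = 0.0362623] × [0.0594922] = 0.00215733
  L_2 = [(1/(1.05·√(2π)))·exp(−(5.71−5.36)²/(2·1.05²)) = 0.379945·exp(-0.05556) = 0.359413] × [0.378552] = 0.136056
  L_3 = [(1/(1.17·√(2π)))·exp(−(5.71−5.59)²/(2·1.17²)) = 0.340976·exp(-0.00526) = 0.339188] × [0.338544] = 0.11483
  L_4 = [(1/(0.97·√(2π)))·exp(−(5.71−7.98)²/(2·0.97²)) = 0.411281·exp(-2.73828) = 0.0266022] × [0.0137055] = 0.000364597
Prior × likelihood for each component:
  π_1·L_1 = 0.49 × 0.00215733 = 0.00105709
  π_2·L_2 = 0.14 × 0.136056 = 0.0190479
  π_3·L_3 = 0.05 × 0.11483 = 0.0057415
  π_4·L_4 = 0.32 × 0.000364597 = 0.000116671
Evidence: 0.00105709 + 0.0190479 + 0.0057415 + 0.000116671 = 0.0259631
Responsibility of Component 2: 0.0190479 / 0.0259631 ≈ 0.7337

0.7337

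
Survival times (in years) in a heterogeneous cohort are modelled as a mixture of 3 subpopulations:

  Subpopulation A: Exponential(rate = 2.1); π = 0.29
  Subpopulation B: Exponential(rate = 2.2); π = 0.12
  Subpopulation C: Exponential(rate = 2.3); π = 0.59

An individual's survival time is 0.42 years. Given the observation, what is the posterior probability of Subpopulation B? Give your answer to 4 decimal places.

0.1200

Apply Bayes' rule: the posterior for each component is proportional to its prior times its likelihood at x.
Evaluate each component's likelihood at the observed value:
  f_A = 2.1·e^(−2.1·0.42) = 2.1·e^(−0.8820) = 0.869304
  f_B = 2.2·e^(−2.2·0.42) = 2.2·e^(−0.9240) = 0.873242
  f_C = 2.3·e^(−2.3·0.42) = 2.3·e^(−0.9660) = 0.875386
Multiply by the mixture weights:
  w_A·f_A = 0.29 × 0.869304 = 0.252098
  w_B·f_B = 0.12 × 0.873242 = 0.104789
  w_C·f_C = 0.59 × 0.875386 = 0.516477
Marginal: 0.252098 + 0.104789 + 0.516477 = 0.873365
P(Subpopulation B | data) = 0.104789 / 0.873365 ≈ 0.1200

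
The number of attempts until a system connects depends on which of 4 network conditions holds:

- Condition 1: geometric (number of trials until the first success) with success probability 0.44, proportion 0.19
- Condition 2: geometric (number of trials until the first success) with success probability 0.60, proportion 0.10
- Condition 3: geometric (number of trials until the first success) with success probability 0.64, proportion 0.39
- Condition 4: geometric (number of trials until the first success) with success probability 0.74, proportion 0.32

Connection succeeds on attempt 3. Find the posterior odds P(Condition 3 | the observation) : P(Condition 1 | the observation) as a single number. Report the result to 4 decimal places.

1.2339

Since P(k|x) ∝ P(Z=k) f_k(x), the posterior odds are P(Z=i) f_i(x) / (P(Z=j) f_j(x)).
Evaluate each component's likelihood at the observed value:
  p_1 = 0.44·(1−0.44)^2 = 0.44·0.3136 = 0.137984
  p_2 = 0.60·(1−0.60)^2 = 0.60·0.16 = 0.096
  p_3 = 0.64·(1−0.64)^2 = 0.64·0.1296 = 0.082944
  p_4 = 0.74·(1−0.74)^2 = 0.74·0.0676 = 0.050024
Posterior odds = (P(Z=3)·p_3) / (P(Z=1)·p_1) = (0.39·0.082944) / (0.19·0.137984) = 0.0323482 / 0.026217 ≈ 1.2339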